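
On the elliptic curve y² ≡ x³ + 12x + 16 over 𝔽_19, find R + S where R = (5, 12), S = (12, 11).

(5, 12) + (12, 11). λ = (11 - 12)/(12 - 5) ≡ 18/7 mod 19. 7⁻¹ ≡ 11 (mod 19), so λ ≡ 8.
  x = λ² - 5 - 12 = 64 - 17 ≡ 9; y = λ·(5 - 9) - 12 ≡ 13. → (9, 13)

(9, 13)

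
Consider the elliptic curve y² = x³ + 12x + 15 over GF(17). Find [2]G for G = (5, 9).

(11, 13)

tangent at (5, 9): λ = (3·5² + 12)/(2·9) ≡ 2/1. 1⁻¹ ≡ 1 (mod 17) since 1·1 = 1 ≡ 1, so λ ≡ 2·1 ≡ 2.
  x = λ² - 5 - 5 = 4 - 10 ≡ 11; y = λ·(5 - 11) - 9 ≡ 13. → (11, 13)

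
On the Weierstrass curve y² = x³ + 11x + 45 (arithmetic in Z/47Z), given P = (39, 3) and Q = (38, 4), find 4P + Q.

First 4P:
Repeated addition: build up to 4P.
2P: tangent at (39, 3): λ = (3·39² + 11)/(2·3) ≡ 15/6. 6⁻¹ ≡ 8 (mod 47) since 6·8 = 48 ≡ 1, so λ ≡ 15·8 ≡ 26.
  x = λ² - 39 - 39 = 676 - 78 ≡ 34; y = λ·(39 - 34) - 3 ≡ 33. → (34, 33)
3P: (34, 33) + (39, 3). λ = (3 - 33)/(39 - 34) ≡ 17/5 mod 47. 5⁻¹ ≡ 19 (mod 47), so λ ≡ 41.
  x = λ² - 34 - 39 = 1681 - 73 ≡ 10; y = λ·(34 - 10) - 33 ≡ 11. → (10, 11)
4P: (10, 11) + (39, 3). λ = (3 - 11)/(39 - 10) ≡ 39/29 mod 47. 29⁻¹ ≡ 13 (mod 47), so λ ≡ 37.
  x = λ² - 10 - 39 = 1369 - 49 ≡ 4; y = λ·(10 - 4) - 11 ≡ 23. → (4, 23)
4P = (4, 23).
Finally 4P + Q:
(4, 23) + (38, 4). λ = (4 - 23)/(38 - 4) ≡ 28/34 mod 47. 34⁻¹ ≡ 18 (mod 47), so λ ≡ 34.
  x = λ² - 4 - 38 = 1156 - 42 ≡ 33; y = λ·(4 - 33) - 23 ≡ 25. → (33, 25)

(33, 25)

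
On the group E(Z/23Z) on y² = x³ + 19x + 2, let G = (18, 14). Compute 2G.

(12, 16)

tangent at (18, 14): λ = (3·18² + 19)/(2·14) ≡ 2/5. 5⁻¹ ≡ 14 (mod 23), so λ ≡ 2·14 ≡ 5.
  x = λ² - 18 - 18 = 25 - 36 ≡ 12; y = λ·(18 - 12) - 14 ≡ 16. → (12, 16)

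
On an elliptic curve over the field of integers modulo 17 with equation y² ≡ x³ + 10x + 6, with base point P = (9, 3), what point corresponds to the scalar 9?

Repeated addition: build up to 9P.
2P: tangent at (9, 3): λ = (3·9² + 10)/(2·3) ≡ 15/6. 6⁻¹ ≡ 3 (mod 17), so λ ≡ 15·3 ≡ 11.
  x = λ² - 9 - 9 = 121 - 18 ≡ 1; y = λ·(9 - 1) - 3 ≡ 0. → (1, 0)
3P: (1, 0) + (9, 3). λ = (3 - 0)/(9 - 1) ≡ 3/8 mod 17. 8⁻¹ ≡ 15 (mod 17), so λ ≡ 11.
  x = λ² - 1 - 9 = 121 - 10 ≡ 9; y = λ·(1 - 9) - 0 ≡ 14. → (9, 14)
4P: (9, 14) + (9, 3): same x and y₁ ≡ -y₂, so the sum is ∞.
5P: ∞ + (9, 3) = (9, 3) (identity).
6P: tangent at (9, 3): λ = (3·9² + 10)/(2·3) ≡ 15/6. 6⁻¹ ≡ 3 (mod 17), so λ ≡ 15·3 ≡ 11.
  x = λ² - 9 - 9 = 121 - 18 ≡ 1; y = λ·(9 - 1) - 3 ≡ 0. → (1, 0)
7P: (1, 0) + (9, 3). λ = (3 - 0)/(9 - 1) ≡ 3/8 mod 17. 8⁻¹ ≡ 15 (mod 17), so λ ≡ 11.
  x = λ² - 1 - 9 = 121 - 10 ≡ 9; y = λ·(1 - 9) - 0 ≡ 14. → (9, 14)
8P: (9, 14) + (9, 3): same x and y₁ ≡ -y₂, so the sum is ∞.
9P: ∞ + (9, 3) = (9, 3) (identity).

(9, 3)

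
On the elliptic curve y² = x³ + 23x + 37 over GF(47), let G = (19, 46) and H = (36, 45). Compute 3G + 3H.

(0, 15)

First 3G:
Repeated addition: build up to 3G.
2G: tangent at (19, 46): λ = (3·19² + 23)/(2·46) ≡ 25/45. 45⁻¹ ≡ 23 (mod 47), so λ ≡ 25·23 ≡ 11.
  x = λ² - 19 - 19 = 121 - 38 ≡ 36; y = λ·(19 - 36) - 46 ≡ 2. → (36, 2)
3G: (36, 2) + (19, 46). λ = (46 - 2)/(19 - 36) ≡ 44/30 mod 47. 30⁻¹ ≡ 11 (mod 47), so λ ≡ 14.
  x = λ² - 36 - 19 = 196 - 55 ≡ 0; y = λ·(36 - 0) - 2 ≡ 32. → (0, 32)
3G = (0, 32).
Next 3H:
Repeated addition: build up to 3H.
2H: tangent at (36, 45): λ = (3·36² + 23)/(2·45) ≡ 10/43. 43⁻¹ ≡ 35 (mod 47) since 43·35 = 1505 ≡ 1, so λ ≡ 10·35 ≡ 21.
  x = λ² - 36 - 36 = 441 - 72 ≡ 40; y = λ·(36 - 40) - 45 ≡ 12. → (40, 12)
3H: (40, 12) + (36, 45). λ = (45 - 12)/(36 - 40) ≡ 33/43 mod 47. 43⁻¹ ≡ 35 (mod 47), so λ ≡ 27.
  x = λ² - 40 - 36 = 729 - 76 ≡ 42; y = λ·(40 - 42) - 12 ≡ 28. → (42, 28)
3H = (42, 28).
Finally 3G + 3H:
(0, 32) + (42, 28). λ = (28 - 32)/(42 - 0) ≡ 43/42 mod 47. 42⁻¹ ≡ 28 (mod 47), so λ ≡ 29.
  x = λ² - 0 - 42 = 841 - 42 ≡ 0; y = λ·(0 - 0) - 32 ≡ 15. → (0, 15)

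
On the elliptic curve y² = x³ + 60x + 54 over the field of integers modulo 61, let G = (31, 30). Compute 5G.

Double-and-add on 5 = (101)₂. Start with G = (31, 30) for the leading 1-bit.
double: tangent at (31, 30): λ = (3·31² + 60)/(2·30) ≡ 15/60. 60⁻¹ ≡ 60 (mod 61), so λ ≡ 15·60 ≡ 46.
  x = λ² - 31 - 31 = 2116 - 62 ≡ 41; y = λ·(31 - 41) - 30 ≡ 59. → (41, 59)
double: tangent at (41, 59): λ = (3·41² + 60)/(2·59) ≡ 40/57. 57⁻¹ ≡ 15 (mod 61), so λ ≡ 40·15 ≡ 51.
  x = λ² - 41 - 41 = 2601 - 82 ≡ 18; y = λ·(41 - 18) - 59 ≡ 16. → (18, 16)
add G: (18, 16) + (31, 30). λ = (30 - 16)/(31 - 18) ≡ 14/13 mod 61. 13⁻¹ ≡ 47 (mod 61), so λ ≡ 48.
  x = λ² - 18 - 31 = 2304 - 49 ≡ 59; y = λ·(18 - 59) - 16 ≡ 29. → (59, 29)

(59, 29)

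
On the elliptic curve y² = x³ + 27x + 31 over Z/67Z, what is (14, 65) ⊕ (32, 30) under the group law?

(14, 65) + (32, 30). λ = (30 - 65)/(32 - 14) ≡ 32/18 mod 67. 18⁻¹ ≡ 41 (mod 67), so λ ≡ 39.
  x = λ² - 14 - 32 = 1521 - 46 ≡ 1; y = λ·(14 - 1) - 65 ≡ 40. → (1, 40)

(1, 40)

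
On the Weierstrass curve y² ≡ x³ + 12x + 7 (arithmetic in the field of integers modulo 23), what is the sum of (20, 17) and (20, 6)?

The two points share x = 20 and their y-coordinates satisfy 17 + 6 ≡ 0 (mod 23), so they are inverses. Their sum is ∞.

O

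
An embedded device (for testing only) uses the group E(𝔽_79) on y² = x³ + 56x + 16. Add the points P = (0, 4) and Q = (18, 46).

(5, 37)

(0, 4) + (18, 46). λ = (46 - 4)/(18 - 0) ≡ 42/18 mod 79. 18⁻¹ ≡ 22 (mod 79), so λ ≡ 55.
  x = λ² - 0 - 18 = 3025 - 18 ≡ 5; y = λ·(0 - 5) - 4 ≡ 37. → (5, 37)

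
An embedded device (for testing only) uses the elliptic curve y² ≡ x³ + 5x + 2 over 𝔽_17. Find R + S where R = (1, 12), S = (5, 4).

(15, 16)

(1, 12) + (5, 4). λ = (4 - 12)/(5 - 1) ≡ 9/4 mod 17. 4⁻¹ ≡ 13 (mod 17) since 4·13 = 52 ≡ 1, so λ ≡ 15.
  x = λ² - 1 - 5 = 225 - 6 ≡ 15; y = λ·(1 - 15) - 12 ≡ 16. → (15, 16)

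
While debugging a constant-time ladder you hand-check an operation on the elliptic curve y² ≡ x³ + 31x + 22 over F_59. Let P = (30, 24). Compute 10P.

Double-and-add on 10 = (1010)₂. Start with P = (30, 24) for the leading 1-bit.
double: tangent at (30, 24): λ = (3·30² + 31)/(2·24) ≡ 17/48. 48⁻¹ ≡ 16 (mod 59) since 48·16 = 768 ≡ 1, so λ ≡ 17·16 ≡ 36.
  x = λ² - 30 - 30 = 1296 - 60 ≡ 56; y = λ·(30 - 56) - 24 ≡ 43. → (56, 43)
double: tangent at (56, 43): λ = (3·56² + 31)/(2·43) ≡ 58/27. 27⁻¹ ≡ 35 (mod 59) since 27·35 = 945 ≡ 1, so λ ≡ 58·35 ≡ 24.
  x = λ² - 56 - 56 = 576 - 112 ≡ 51; y = λ·(56 - 51) - 43 ≡ 18. → (51, 18)
add P: (51, 18) + (30, 24). λ = (24 - 18)/(30 - 51) ≡ 6/38 mod 59. 38⁻¹ ≡ 14 (mod 59), so λ ≡ 25.
  x = λ² - 51 - 30 = 625 - 81 ≡ 13; y = λ·(51 - 13) - 18 ≡ 47. → (13, 47)
double: tangent at (13, 47): λ = (3·13² + 31)/(2·47) ≡ 7/35. 35⁻¹ ≡ 27 (mod 59), so λ ≡ 7·27 ≡ 12.
  x = λ² - 13 - 13 = 144 - 26 ≡ 0; y = λ·(13 - 0) - 47 ≡ 50. → (0, 50)

(0, 50)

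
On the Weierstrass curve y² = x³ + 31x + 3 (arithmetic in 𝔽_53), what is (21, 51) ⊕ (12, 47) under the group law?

(13, 35)

(21, 51) + (12, 47). λ = (47 - 51)/(12 - 21) ≡ 49/44 mod 53. 44⁻¹ ≡ 47 (mod 53), so λ ≡ 24.
  x = λ² - 21 - 12 = 576 - 33 ≡ 13; y = λ·(21 - 13) - 51 ≡ 35. → (13, 35)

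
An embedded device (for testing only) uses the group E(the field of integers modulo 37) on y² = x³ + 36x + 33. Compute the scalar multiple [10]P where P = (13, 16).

(34, 34)

Repeated addition: build up to 10P.
2P: tangent at (13, 16): λ = (3·13² + 36)/(2·16) ≡ 25/32. 32⁻¹ ≡ 22 (mod 37), so λ ≡ 25·22 ≡ 32.
  x = λ² - 13 - 13 = 1024 - 26 ≡ 36; y = λ·(13 - 36) - 16 ≡ 25. → (36, 25)
3P: (36, 25) + (13, 16). λ = (16 - 25)/(13 - 36) ≡ 28/14 mod 37. 14⁻¹ ≡ 8 (mod 37), so λ ≡ 2.
  x = λ² - 36 - 13 = 4 - 49 ≡ 29; y = λ·(36 - 29) - 25 ≡ 26. → (29, 26)
4P: (29, 26) + (13, 16). λ = (16 - 26)/(13 - 29) ≡ 27/21 mod 37. 21⁻¹ ≡ 30 (mod 37), so λ ≡ 33.
  x = λ² - 29 - 13 = 1089 - 42 ≡ 11; y = λ·(29 - 11) - 26 ≡ 13. → (11, 13)
5P: (11, 13) + (13, 16). λ = (16 - 13)/(13 - 11) ≡ 3/2 mod 37. 2⁻¹ ≡ 19 (mod 37) since 2·19 = 38 ≡ 1, so λ ≡ 20.
  x = λ² - 11 - 13 = 400 - 24 ≡ 6; y = λ·(11 - 6) - 13 ≡ 13. → (6, 13)
6P: (6, 13) + (13, 16). λ = (16 - 13)/(13 - 6) ≡ 3/7 mod 37. 7⁻¹ ≡ 16 (mod 37), so λ ≡ 11.
  x = λ² - 6 - 13 = 121 - 19 ≡ 28; y = λ·(6 - 28) - 13 ≡ 4. → (28, 4)
7P: (28, 4) + (13, 16). λ = (16 - 4)/(13 - 28) ≡ 12/22 mod 37. 22⁻¹ ≡ 32 (mod 37), so λ ≡ 14.
  x = λ² - 28 - 13 = 196 - 41 ≡ 7; y = λ·(28 - 7) - 4 ≡ 31. → (7, 31)
8P: (7, 31) + (13, 16). λ = (16 - 31)/(13 - 7) ≡ 22/6 mod 37. 6⁻¹ ≡ 31 (mod 37), so λ ≡ 16.
  x = λ² - 7 - 13 = 256 - 20 ≡ 14; y = λ·(7 - 14) - 31 ≡ 5. → (14, 5)
9P: (14, 5) + (13, 16). λ = (16 - 5)/(13 - 14) ≡ 11/36 mod 37. 36⁻¹ ≡ 36 (mod 37) since 36·36 = 1296 ≡ 1, so λ ≡ 26.
  x = λ² - 14 - 13 = 676 - 27 ≡ 20; y = λ·(14 - 20) - 5 ≡ 24. → (20, 24)
10P: (20, 24) + (13, 16). λ = (16 - 24)/(13 - 20) ≡ 29/30 mod 37. 30⁻¹ ≡ 21 (mod 37), so λ ≡ 17.
  x = λ² - 20 - 13 = 289 - 33 ≡ 34; y = λ·(20 - 34) - 24 ≡ 34. → (34, 34)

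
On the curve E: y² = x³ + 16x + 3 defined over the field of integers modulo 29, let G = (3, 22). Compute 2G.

(24, 28)

tangent at (3, 22): λ = (3·3² + 16)/(2·22) ≡ 14/15. 15⁻¹ ≡ 2 (mod 29), so λ ≡ 14·2 ≡ 28.
  x = λ² - 3 - 3 = 784 - 6 ≡ 24; y = λ·(3 - 24) - 22 ≡ 28. → (24, 28)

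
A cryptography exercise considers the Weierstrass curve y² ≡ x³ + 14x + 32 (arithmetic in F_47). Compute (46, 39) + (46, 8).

The two points share x = 46 and their y-coordinates satisfy 39 + 8 ≡ 0 (mod 47), so they are inverses. Their sum is the point at infinity.

O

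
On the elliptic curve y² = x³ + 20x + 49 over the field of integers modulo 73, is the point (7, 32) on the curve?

no

y² = 32² ≡ 2; x³ + 20x + 49 = 532 ≡ 21 (mod 73). 2 ≠ 21.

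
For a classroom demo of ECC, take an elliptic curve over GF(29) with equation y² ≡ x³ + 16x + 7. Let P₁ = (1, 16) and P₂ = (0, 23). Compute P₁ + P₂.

(19, 23)

(1, 16) + (0, 23). λ = (23 - 16)/(0 - 1) ≡ 7/28 mod 29. 28⁻¹ ≡ 28 (mod 29), so λ ≡ 22.
  x = λ² - 1 - 0 = 484 - 1 ≡ 19; y = λ·(1 - 19) - 16 ≡ 23. → (19, 23)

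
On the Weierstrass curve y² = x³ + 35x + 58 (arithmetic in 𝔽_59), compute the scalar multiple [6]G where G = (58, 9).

Repeated addition: build up to 6G.
2G: tangent at (58, 9): λ = (3·58² + 35)/(2·9) ≡ 38/18. 18⁻¹ ≡ 23 (mod 59) since 18·23 = 414 ≡ 1, so λ ≡ 38·23 ≡ 48.
  x = λ² - 58 - 58 = 2304 - 116 ≡ 5; y = λ·(58 - 5) - 9 ≡ 57. → (5, 57)
3G: (5, 57) + (58, 9). λ = (9 - 57)/(58 - 5) ≡ 11/53 mod 59. 53⁻¹ ≡ 49 (mod 59), so λ ≡ 8.
  x = λ² - 5 - 58 = 64 - 63 ≡ 1; y = λ·(5 - 1) - 57 ≡ 34. → (1, 34)
4G: (1, 34) + (58, 9). λ = (9 - 34)/(58 - 1) ≡ 34/57 mod 59. 57⁻¹ ≡ 29 (mod 59) since 57·29 = 1653 ≡ 1, so λ ≡ 42.
  x = λ² - 1 - 58 = 1764 - 59 ≡ 53; y = λ·(1 - 53) - 34 ≡ 24. → (53, 24)
5G: (53, 24) + (58, 9). λ = (9 - 24)/(58 - 53) ≡ 44/5 mod 59. 5⁻¹ ≡ 12 (mod 59), so λ ≡ 56.
  x = λ² - 53 - 58 = 3136 - 111 ≡ 16; y = λ·(53 - 16) - 24 ≡ 42. → (16, 42)
6G: (16, 42) + (58, 9). λ = (9 - 42)/(58 - 16) ≡ 26/42 mod 59. 42⁻¹ ≡ 52 (mod 59), so λ ≡ 54.
  x = λ² - 16 - 58 = 2916 - 74 ≡ 10; y = λ·(16 - 10) - 42 ≡ 46. → (10, 46)

(10, 46)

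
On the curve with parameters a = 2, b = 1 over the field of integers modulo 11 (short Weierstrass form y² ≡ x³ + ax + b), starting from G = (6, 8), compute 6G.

(1, 9)

Double-and-add on 6 = (110)₂. Start with G = (6, 8) for the leading 1-bit.
double: tangent at (6, 8): λ = (3·6² + 2)/(2·8) ≡ 0/5. 5⁻¹ ≡ 9 (mod 11), so λ ≡ 0·9 ≡ 0.
  x = λ² - 6 - 6 = 0 - 12 ≡ 10; y = λ·(6 - 10) - 8 ≡ 3. → (10, 3)
add G: (10, 3) + (6, 8). λ = (8 - 3)/(6 - 10) ≡ 5/7 mod 11. 7⁻¹ ≡ 8 (mod 11) since 7·8 = 56 ≡ 1, so λ ≡ 7.
  x = λ² - 10 - 6 = 49 - 16 ≡ 0; y = λ·(10 - 0) - 3 ≡ 1. → (0, 1)
double: tangent at (0, 1): λ = (3·0² + 2)/(2·1) ≡ 2/2. 2⁻¹ ≡ 6 (mod 11) since 2·6 = 12 ≡ 1, so λ ≡ 2·6 ≡ 1.
  x = λ² - 0 - 0 = 1 - 0 ≡ 1; y = λ·(0 - 1) - 1 ≡ 9. → (1, 9)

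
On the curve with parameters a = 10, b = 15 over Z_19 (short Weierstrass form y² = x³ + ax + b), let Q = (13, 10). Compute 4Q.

Repeated addition: build up to 4Q.
2Q: tangent at (13, 10): λ = (3·13² + 10)/(2·10) ≡ 4/1. 1⁻¹ ≡ 1 (mod 19), so λ ≡ 4·1 ≡ 4.
  x = λ² - 13 - 13 = 16 - 26 ≡ 9; y = λ·(13 - 9) - 10 ≡ 6. → (9, 6)
3Q: (9, 6) + (13, 10). λ = (10 - 6)/(13 - 9) ≡ 4/4 mod 19. 4⁻¹ ≡ 5 (mod 19), so λ ≡ 1.
  x = λ² - 9 - 13 = 1 - 22 ≡ 17; y = λ·(9 - 17) - 6 ≡ 5. → (17, 5)
4Q: (17, 5) + (13, 10). λ = (10 - 5)/(13 - 17) ≡ 5/15 mod 19. 15⁻¹ ≡ 14 (mod 19), so λ ≡ 13.
  x = λ² - 17 - 13 = 169 - 30 ≡ 6; y = λ·(17 - 6) - 5 ≡ 5. → (6, 5)

(6, 5)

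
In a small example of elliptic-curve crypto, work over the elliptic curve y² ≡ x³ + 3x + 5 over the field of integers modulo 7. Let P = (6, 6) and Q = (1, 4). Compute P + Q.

(6, 6) + (1, 4). λ = (4 - 6)/(1 - 6) ≡ 5/2 mod 7. 2⁻¹ ≡ 4 (mod 7), so λ ≡ 6.
  x = λ² - 6 - 1 = 36 - 7 ≡ 1; y = λ·(6 - 1) - 6 ≡ 3. → (1, 3)

(1, 3)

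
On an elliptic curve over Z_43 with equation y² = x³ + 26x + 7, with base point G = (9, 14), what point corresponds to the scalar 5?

Repeated addition: build up to 5G.
2G: tangent at (9, 14): λ = (3·9² + 26)/(2·14) ≡ 11/28. 28⁻¹ ≡ 20 (mod 43) since 28·20 = 560 ≡ 1, so λ ≡ 11·20 ≡ 5.
  x = λ² - 9 - 9 = 25 - 18 ≡ 7; y = λ·(9 - 7) - 14 ≡ 39. → (7, 39)
3G: (7, 39) + (9, 14). λ = (14 - 39)/(9 - 7) ≡ 18/2 mod 43. 2⁻¹ ≡ 22 (mod 43), so λ ≡ 9.
  x = λ² - 7 - 9 = 81 - 16 ≡ 22; y = λ·(7 - 22) - 39 ≡ 41. → (22, 41)
4G: (22, 41) + (9, 14). λ = (14 - 41)/(9 - 22) ≡ 16/30 mod 43. 30⁻¹ ≡ 33 (mod 43) since 30·33 = 990 ≡ 1, so λ ≡ 12.
  x = λ² - 22 - 9 = 144 - 31 ≡ 27; y = λ·(22 - 27) - 41 ≡ 28. → (27, 28)
5G: (27, 28) + (9, 14). λ = (14 - 28)/(9 - 27) ≡ 29/25 mod 43. 25⁻¹ ≡ 31 (mod 43) since 25·31 = 775 ≡ 1, so λ ≡ 39.
  x = λ² - 27 - 9 = 1521 - 36 ≡ 23; y = λ·(27 - 23) - 28 ≡ 42. → (23, 42)

(23, 42)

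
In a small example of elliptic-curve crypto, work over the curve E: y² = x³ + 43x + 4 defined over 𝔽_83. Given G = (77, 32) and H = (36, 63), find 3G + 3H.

First 3G:
Repeated addition: build up to 3G.
2G: tangent at (77, 32): λ = (3·77² + 43)/(2·32) ≡ 68/64. 64⁻¹ ≡ 48 (mod 83), so λ ≡ 68·48 ≡ 27.
  x = λ² - 77 - 77 = 729 - 154 ≡ 77; y = λ·(77 - 77) - 32 ≡ 51. → (77, 51)
3G: (77, 51) + (77, 32): same x and y₁ ≡ -y₂, so the sum is O.
3G = O.
Next 3H:
Repeated addition: build up to 3H.
2H: tangent at (36, 63): λ = (3·36² + 43)/(2·63) ≡ 30/43. 43⁻¹ ≡ 56 (mod 83) since 43·56 = 2408 ≡ 1, so λ ≡ 30·56 ≡ 20.
  x = λ² - 36 - 36 = 400 - 72 ≡ 79; y = λ·(36 - 79) - 63 ≡ 73. → (79, 73)
3H: (79, 73) + (36, 63). λ = (63 - 73)/(36 - 79) ≡ 73/40 mod 83. 40⁻¹ ≡ 27 (mod 83) since 40·27 = 1080 ≡ 1, so λ ≡ 62.
  x = λ² - 79 - 36 = 3844 - 115 ≡ 77; y = λ·(79 - 77) - 73 ≡ 51. → (77, 51)
3H = (77, 51).
Finally 3G + 3H:
O + (77, 51) = (77, 51) (identity).

(77, 51)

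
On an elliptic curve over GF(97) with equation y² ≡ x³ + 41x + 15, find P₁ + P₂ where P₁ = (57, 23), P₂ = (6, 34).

(57, 23) + (6, 34). λ = (34 - 23)/(6 - 57) ≡ 11/46 mod 97. 46⁻¹ ≡ 19 (mod 97), so λ ≡ 15.
  x = λ² - 57 - 6 = 225 - 63 ≡ 65; y = λ·(57 - 65) - 23 ≡ 51. → (65, 51)

(65, 51)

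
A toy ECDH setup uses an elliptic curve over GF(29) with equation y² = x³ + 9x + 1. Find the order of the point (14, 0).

2P: (14, 0) + (14, 0): same x and y₁ ≡ -y₂, so the sum is O.
2P = O, so the order is 2.

2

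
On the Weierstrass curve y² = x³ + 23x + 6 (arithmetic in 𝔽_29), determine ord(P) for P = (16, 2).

2P: tangent at (16, 2): λ = (3·16² + 23)/(2·2) ≡ 8/4. 4⁻¹ ≡ 22 (mod 29), so λ ≡ 8·22 ≡ 2.
  x = λ² - 16 - 16 = 4 - 32 ≡ 1; y = λ·(16 - 1) - 2 ≡ 28. → (1, 28)
3P: (1, 28) + (16, 2). λ = (2 - 28)/(16 - 1) ≡ 3/15 mod 29. 15⁻¹ ≡ 2 (mod 29), so λ ≡ 6.
  x = λ² - 1 - 16 = 36 - 17 ≡ 19; y = λ·(1 - 19) - 28 ≡ 9. → (19, 9)
4P: (19, 9) + (16, 2). λ = (2 - 9)/(16 - 19) ≡ 22/26 mod 29. 26⁻¹ ≡ 19 (mod 29) since 26·19 = 494 ≡ 1, so λ ≡ 12.
  x = λ² - 19 - 16 = 144 - 35 ≡ 22; y = λ·(19 - 22) - 9 ≡ 13. → (22, 13)
5P: (22, 13) + (16, 2). λ = (2 - 13)/(16 - 22) ≡ 18/23 mod 29. 23⁻¹ ≡ 24 (mod 29), so λ ≡ 26.
  x = λ² - 22 - 16 = 676 - 38 ≡ 0; y = λ·(22 - 0) - 13 ≡ 8. → (0, 8)
6P: (0, 8) + (16, 2). λ = (2 - 8)/(16 - 0) ≡ 23/16 mod 29. 16⁻¹ ≡ 20 (mod 29), so λ ≡ 25.
  x = λ² - 0 - 16 = 625 - 16 ≡ 0; y = λ·(0 - 0) - 8 ≡ 21. → (0, 21)
7P: (0, 21) + (16, 2). λ = (2 - 21)/(16 - 0) ≡ 10/16 mod 29. 16⁻¹ ≡ 20 (mod 29), so λ ≡ 26.
  x = λ² - 0 - 16 = 676 - 16 ≡ 22; y = λ·(0 - 22) - 21 ≡ 16. → (22, 16)
8P: (22, 16) + (16, 2). λ = (2 - 16)/(16 - 22) ≡ 15/23 mod 29. 23⁻¹ ≡ 24 (mod 29), so λ ≡ 12.
  x = λ² - 22 - 16 = 144 - 38 ≡ 19; y = λ·(22 - 19) - 16 ≡ 20. → (19, 20)
9P: (19, 20) + (16, 2). λ = (2 - 20)/(16 - 19) ≡ 11/26 mod 29. 26⁻¹ ≡ 19 (mod 29), so λ ≡ 6.
  x = λ² - 19 - 16 = 36 - 35 ≡ 1; y = λ·(19 - 1) - 20 ≡ 1. → (1, 1)
10P: (1, 1) + (16, 2). λ = (2 - 1)/(16 - 1) ≡ 1/15 mod 29. 15⁻¹ ≡ 2 (mod 29) since 15·2 = 30 ≡ 1, so λ ≡ 2.
  x = λ² - 1 - 16 = 4 - 17 ≡ 16; y = λ·(1 - 16) - 1 ≡ 27. → (16, 27)
11P: (16, 27) + (16, 2): same x and y₁ ≡ -y₂, so the sum is O.
11P = O, so the order is 11.

11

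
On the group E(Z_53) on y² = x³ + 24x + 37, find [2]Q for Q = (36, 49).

tangent at (36, 49): λ = (3·36² + 24)/(2·49) ≡ 43/45. 45⁻¹ ≡ 33 (mod 53), so λ ≡ 43·33 ≡ 41.
  x = λ² - 36 - 36 = 1681 - 72 ≡ 19; y = λ·(36 - 19) - 49 ≡ 12. → (19, 12)

(19, 12)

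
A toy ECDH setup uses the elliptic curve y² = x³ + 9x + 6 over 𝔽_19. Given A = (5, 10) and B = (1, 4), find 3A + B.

First 3A:
Repeated addition: build up to 3A.
2A: tangent at (5, 10): λ = (3·5² + 9)/(2·10) ≡ 8/1. 1⁻¹ ≡ 1 (mod 19) since 1·1 = 1 ≡ 1, so λ ≡ 8·1 ≡ 8.
  x = λ² - 5 - 5 = 64 - 10 ≡ 16; y = λ·(5 - 16) - 10 ≡ 16. → (16, 16)
3A: (16, 16) + (5, 10). λ = (10 - 16)/(5 - 16) ≡ 13/8 mod 19. 8⁻¹ ≡ 12 (mod 19) since 8·12 = 96 ≡ 1, so λ ≡ 4.
  x = λ² - 16 - 5 = 16 - 21 ≡ 14; y = λ·(16 - 14) - 16 ≡ 11. → (14, 11)
3A = (14, 11).
Finally 3A + B:
(14, 11) + (1, 4). λ = (4 - 11)/(1 - 14) ≡ 12/6 mod 19. 6⁻¹ ≡ 16 (mod 19) since 6·16 = 96 ≡ 1, so λ ≡ 2.
  x = λ² - 14 - 1 = 4 - 15 ≡ 8; y = λ·(14 - 8) - 11 ≡ 1. → (8, 1)

(8, 1)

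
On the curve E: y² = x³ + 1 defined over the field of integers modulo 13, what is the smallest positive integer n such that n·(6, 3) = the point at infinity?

2P: tangent at (6, 3): λ = (3·6² + 0)/(2·3) ≡ 4/6. 6⁻¹ ≡ 11 (mod 13), so λ ≡ 4·11 ≡ 5.
  x = λ² - 6 - 6 = 25 - 12 ≡ 0; y = λ·(6 - 0) - 3 ≡ 1. → (0, 1)
3P: (0, 1) + (6, 3). λ = (3 - 1)/(6 - 0) ≡ 2/6 mod 13. 6⁻¹ ≡ 11 (mod 13) since 6·11 = 66 ≡ 1, so λ ≡ 9.
  x = λ² - 0 - 6 = 81 - 6 ≡ 10; y = λ·(0 - 10) - 1 ≡ 0. → (10, 0)
4P: (10, 0) + (6, 3). λ = (3 - 0)/(6 - 10) ≡ 3/9 mod 13. 9⁻¹ ≡ 3 (mod 13), so λ ≡ 9.
  x = λ² - 10 - 6 = 81 - 16 ≡ 0; y = λ·(10 - 0) - 0 ≡ 12. → (0, 12)
5P: (0, 12) + (6, 3). λ = (3 - 12)/(6 - 0) ≡ 4/6 mod 13. 6⁻¹ ≡ 11 (mod 13), so λ ≡ 5.
  x = λ² - 0 - 6 = 25 - 6 ≡ 6; y = λ·(0 - 6) - 12 ≡ 10. → (6, 10)
6P: (6, 10) + (6, 3): same x and y₁ ≡ -y₂, so the sum is the point at infinity.
6P = the point at infinity, so the order is 6.

6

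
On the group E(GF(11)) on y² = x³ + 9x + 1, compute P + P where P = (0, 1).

(1, 0)

tangent at (0, 1): λ = (3·0² + 9)/(2·1) ≡ 9/2. 2⁻¹ ≡ 6 (mod 11) since 2·6 = 12 ≡ 1, so λ ≡ 9·6 ≡ 10.
  x = λ² - 0 - 0 = 100 - 0 ≡ 1; y = λ·(0 - 1) - 1 ≡ 0. → (1, 0)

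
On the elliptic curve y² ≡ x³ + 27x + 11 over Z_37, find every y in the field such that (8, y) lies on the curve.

6, 31

x³ + 27x + 11 = 739 ≡ 36 (mod 37).
Square roots of 36 mod 37: 6 and 31 (since 6² = 36 ≡ 36).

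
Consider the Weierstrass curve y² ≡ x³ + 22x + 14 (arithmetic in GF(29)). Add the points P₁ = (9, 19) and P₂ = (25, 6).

(25, 23)

(9, 19) + (25, 6). λ = (6 - 19)/(25 - 9) ≡ 16/16 mod 29. 16⁻¹ ≡ 20 (mod 29), so λ ≡ 1.
  x = λ² - 9 - 25 = 1 - 34 ≡ 25; y = λ·(9 - 25) - 19 ≡ 23. → (25, 23)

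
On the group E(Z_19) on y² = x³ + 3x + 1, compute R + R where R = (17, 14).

tangent at (17, 14): λ = (3·17² + 3)/(2·14) ≡ 15/9. 9⁻¹ ≡ 17 (mod 19) since 9·17 = 153 ≡ 1, so λ ≡ 15·17 ≡ 8.
  x = λ² - 17 - 17 = 64 - 34 ≡ 11; y = λ·(17 - 11) - 14 ≡ 15. → (11, 15)

(11, 15)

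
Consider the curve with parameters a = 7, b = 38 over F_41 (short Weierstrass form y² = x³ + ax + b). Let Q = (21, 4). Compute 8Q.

Repeated addition: build up to 8Q.
2Q: tangent at (21, 4): λ = (3·21² + 7)/(2·4) ≡ 18/8. 8⁻¹ ≡ 36 (mod 41), so λ ≡ 18·36 ≡ 33.
  x = λ² - 21 - 21 = 1089 - 42 ≡ 22; y = λ·(21 - 22) - 4 ≡ 4. → (22, 4)
3Q: (22, 4) + (21, 4). λ = (4 - 4)/(21 - 22) ≡ 0/40 mod 41. 40⁻¹ ≡ 40 (mod 41) since 40·40 = 1600 ≡ 1, so λ ≡ 0.
  x = λ² - 22 - 21 = 0 - 43 ≡ 39; y = λ·(22 - 39) - 4 ≡ 37. → (39, 37)
4Q: (39, 37) + (21, 4). λ = (4 - 37)/(21 - 39) ≡ 8/23 mod 41. 23⁻¹ ≡ 25 (mod 41) since 23·25 = 575 ≡ 1, so λ ≡ 36.
  x = λ² - 39 - 21 = 1296 - 60 ≡ 6; y = λ·(39 - 6) - 37 ≡ 3. → (6, 3)
5Q: (6, 3) + (21, 4). λ = (4 - 3)/(21 - 6) ≡ 1/15 mod 41. 15⁻¹ ≡ 11 (mod 41), so λ ≡ 11.
  x = λ² - 6 - 21 = 121 - 27 ≡ 12; y = λ·(6 - 12) - 3 ≡ 13. → (12, 13)
6Q: (12, 13) + (21, 4). λ = (4 - 13)/(21 - 12) ≡ 32/9 mod 41. 9⁻¹ ≡ 32 (mod 41), so λ ≡ 40.
  x = λ² - 12 - 21 = 1600 - 33 ≡ 9; y = λ·(12 - 9) - 13 ≡ 25. → (9, 25)
7Q: (9, 25) + (21, 4). λ = (4 - 25)/(21 - 9) ≡ 20/12 mod 41. 12⁻¹ ≡ 24 (mod 41) since 12·24 = 288 ≡ 1, so λ ≡ 29.
  x = λ² - 9 - 21 = 841 - 30 ≡ 32; y = λ·(9 - 32) - 25 ≡ 5. → (32, 5)
8Q: (32, 5) + (21, 4). λ = (4 - 5)/(21 - 32) ≡ 40/30 mod 41. 30⁻¹ ≡ 26 (mod 41) since 30·26 = 780 ≡ 1, so λ ≡ 15.
  x = λ² - 32 - 21 = 225 - 53 ≡ 8; y = λ·(32 - 8) - 5 ≡ 27. → (8, 27)

(8, 27)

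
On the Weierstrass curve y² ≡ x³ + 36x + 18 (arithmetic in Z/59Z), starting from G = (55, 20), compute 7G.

(56, 58)

Double-and-add on 7 = (111)₂. Start with G = (55, 20) for the leading 1-bit.
double: tangent at (55, 20): λ = (3·55² + 36)/(2·20) ≡ 25/40. 40⁻¹ ≡ 31 (mod 59) since 40·31 = 1240 ≡ 1, so λ ≡ 25·31 ≡ 8.
  x = λ² - 55 - 55 = 64 - 110 ≡ 13; y = λ·(55 - 13) - 20 ≡ 21. → (13, 21)
add G: (13, 21) + (55, 20). λ = (20 - 21)/(55 - 13) ≡ 58/42 mod 59. 42⁻¹ ≡ 52 (mod 59), so λ ≡ 7.
  x = λ² - 13 - 55 = 49 - 68 ≡ 40; y = λ·(13 - 40) - 21 ≡ 26. → (40, 26)
double: tangent at (40, 26): λ = (3·40² + 36)/(2·26) ≡ 57/52. 52⁻¹ ≡ 42 (mod 59), so λ ≡ 57·42 ≡ 34.
  x = λ² - 40 - 40 = 1156 - 80 ≡ 14; y = λ·(40 - 14) - 26 ≡ 32. → (14, 32)
add G: (14, 32) + (55, 20). λ = (20 - 32)/(55 - 14) ≡ 47/41 mod 59. 41⁻¹ ≡ 36 (mod 59), so λ ≡ 40.
  x = λ² - 14 - 55 = 1600 - 69 ≡ 56; y = λ·(14 - 56) - 32 ≡ 58. → (56, 58)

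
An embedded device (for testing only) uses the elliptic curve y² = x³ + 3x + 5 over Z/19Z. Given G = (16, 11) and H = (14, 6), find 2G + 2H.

First 2G:
Repeated addition: build up to 2G.
2G: tangent at (16, 11): λ = (3·16² + 3)/(2·11) ≡ 11/3. 3⁻¹ ≡ 13 (mod 19), so λ ≡ 11·13 ≡ 10.
  x = λ² - 16 - 16 = 100 - 32 ≡ 11; y = λ·(16 - 11) - 11 ≡ 1. → (11, 1)
2G = (11, 1).
Next 2H:
Repeated addition: build up to 2H.
2H: tangent at (14, 6): λ = (3·14² + 3)/(2·6) ≡ 2/12. 12⁻¹ ≡ 8 (mod 19), so λ ≡ 2·8 ≡ 16.
  x = λ² - 14 - 14 = 256 - 28 ≡ 0; y = λ·(14 - 0) - 6 ≡ 9. → (0, 9)
2H = (0, 9).
Finally 2G + 2H:
(11, 1) + (0, 9). λ = (9 - 1)/(0 - 11) ≡ 8/8 mod 19. 8⁻¹ ≡ 12 (mod 19) since 8·12 = 96 ≡ 1, so λ ≡ 1.
  x = λ² - 11 - 0 = 1 - 11 ≡ 9; y = λ·(11 - 9) - 1 ≡ 1. → (9, 1)

(9, 1)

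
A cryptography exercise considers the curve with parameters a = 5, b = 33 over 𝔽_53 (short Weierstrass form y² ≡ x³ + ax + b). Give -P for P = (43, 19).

-(43, 19) = (43, -19 mod 53) = (43, 34).

(43, 34)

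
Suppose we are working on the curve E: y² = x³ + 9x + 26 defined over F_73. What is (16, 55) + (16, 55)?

(44, 14)

tangent at (16, 55): λ = (3·16² + 9)/(2·55) ≡ 47/37. 37⁻¹ ≡ 2 (mod 73), so λ ≡ 47·2 ≡ 21.
  x = λ² - 16 - 16 = 441 - 32 ≡ 44; y = λ·(16 - 44) - 55 ≡ 14. → (44, 14)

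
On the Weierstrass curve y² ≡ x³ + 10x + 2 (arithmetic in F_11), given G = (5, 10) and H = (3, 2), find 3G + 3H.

(8, 0)

First 3G:
Repeated addition: build up to 3G.
2G: tangent at (5, 10): λ = (3·5² + 10)/(2·10) ≡ 8/9. 9⁻¹ ≡ 5 (mod 11), so λ ≡ 8·5 ≡ 7.
  x = λ² - 5 - 5 = 49 - 10 ≡ 6; y = λ·(5 - 6) - 10 ≡ 5. → (6, 5)
3G: (6, 5) + (5, 10). λ = (10 - 5)/(5 - 6) ≡ 5/10 mod 11. 10⁻¹ ≡ 10 (mod 11), so λ ≡ 6.
  x = λ² - 6 - 5 = 36 - 11 ≡ 3; y = λ·(6 - 3) - 5 ≡ 2. → (3, 2)
3G = (3, 2).
Next 3H:
Repeated addition: build up to 3H.
2H: tangent at (3, 2): λ = (3·3² + 10)/(2·2) ≡ 4/4. 4⁻¹ ≡ 3 (mod 11), so λ ≡ 4·3 ≡ 1.
  x = λ² - 3 - 3 = 1 - 6 ≡ 6; y = λ·(3 - 6) - 2 ≡ 6. → (6, 6)
3H: (6, 6) + (3, 2). λ = (2 - 6)/(3 - 6) ≡ 7/8 mod 11. 8⁻¹ ≡ 7 (mod 11) since 8·7 = 56 ≡ 1, so λ ≡ 5.
  x = λ² - 6 - 3 = 25 - 9 ≡ 5; y = λ·(6 - 5) - 6 ≡ 10. → (5, 10)
3H = (5, 10).
Finally 3G + 3H:
(3, 2) + (5, 10). λ = (10 - 2)/(5 - 3) ≡ 8/2 mod 11. 2⁻¹ ≡ 6 (mod 11) since 2·6 = 12 ≡ 1, so λ ≡ 4.
  x = λ² - 3 - 5 = 16 - 8 ≡ 8; y = λ·(3 - 8) - 2 ≡ 0. → (8, 0)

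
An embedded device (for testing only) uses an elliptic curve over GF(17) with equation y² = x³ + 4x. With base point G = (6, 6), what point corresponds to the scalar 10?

(9, 0)

Repeated addition: build up to 10G.
2G: tangent at (6, 6): λ = (3·6² + 4)/(2·6) ≡ 10/12. 12⁻¹ ≡ 10 (mod 17) since 12·10 = 120 ≡ 1, so λ ≡ 10·10 ≡ 15.
  x = λ² - 6 - 6 = 225 - 12 ≡ 9; y = λ·(6 - 9) - 6 ≡ 0. → (9, 0)
3G: (9, 0) + (6, 6). λ = (6 - 0)/(6 - 9) ≡ 6/14 mod 17. 14⁻¹ ≡ 11 (mod 17) since 14·11 = 154 ≡ 1, so λ ≡ 15.
  x = λ² - 9 - 6 = 225 - 15 ≡ 6; y = λ·(9 - 6) - 0 ≡ 11. → (6, 11)
4G: (6, 11) + (6, 6): same x and y₁ ≡ -y₂, so the sum is 𝒪.
5G: 𝒪 + (6, 6) = (6, 6) (identity).
6G: tangent at (6, 6): λ = (3·6² + 4)/(2·6) ≡ 10/12. 12⁻¹ ≡ 10 (mod 17) since 12·10 = 120 ≡ 1, so λ ≡ 10·10 ≡ 15.
  x = λ² - 6 - 6 = 225 - 12 ≡ 9; y = λ·(6 - 9) - 6 ≡ 0. → (9, 0)
7G: (9, 0) + (6, 6). λ = (6 - 0)/(6 - 9) ≡ 6/14 mod 17. 14⁻¹ ≡ 11 (mod 17), so λ ≡ 15.
  x = λ² - 9 - 6 = 225 - 15 ≡ 6; y = λ·(9 - 6) - 0 ≡ 11. → (6, 11)
8G: (6, 11) + (6, 6): same x and y₁ ≡ -y₂, so the sum is 𝒪.
9G: 𝒪 + (6, 6) = (6, 6) (identity).
10G: tangent at (6, 6): λ = (3·6² + 4)/(2·6) ≡ 10/12. 12⁻¹ ≡ 10 (mod 17), so λ ≡ 10·10 ≡ 15.
  x = λ² - 6 - 6 = 225 - 12 ≡ 9; y = λ·(6 - 9) - 6 ≡ 0. → (9, 0)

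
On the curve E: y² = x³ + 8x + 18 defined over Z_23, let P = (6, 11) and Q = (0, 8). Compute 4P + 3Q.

(1, 2)

First 4P:
Repeated addition: build up to 4P.
2P: tangent at (6, 11): λ = (3·6² + 8)/(2·11) ≡ 1/22. 22⁻¹ ≡ 22 (mod 23), so λ ≡ 1·22 ≡ 22.
  x = λ² - 6 - 6 = 484 - 12 ≡ 12; y = λ·(6 - 12) - 11 ≡ 18. → (12, 18)
3P: (12, 18) + (6, 11). λ = (11 - 18)/(6 - 12) ≡ 16/17 mod 23. 17⁻¹ ≡ 19 (mod 23), so λ ≡ 5.
  x = λ² - 12 - 6 = 25 - 18 ≡ 7; y = λ·(12 - 7) - 18 ≡ 7. → (7, 7)
4P: (7, 7) + (6, 11). λ = (11 - 7)/(6 - 7) ≡ 4/22 mod 23. 22⁻¹ ≡ 22 (mod 23), so λ ≡ 19.
  x = λ² - 7 - 6 = 361 - 13 ≡ 3; y = λ·(7 - 3) - 7 ≡ 0. → (3, 0)
4P = (3, 0).
Next 3Q:
Repeated addition: build up to 3Q.
2Q: tangent at (0, 8): λ = (3·0² + 8)/(2·8) ≡ 8/16. 16⁻¹ ≡ 13 (mod 23), so λ ≡ 8·13 ≡ 12.
  x = λ² - 0 - 0 = 144 - 0 ≡ 6; y = λ·(0 - 6) - 8 ≡ 12. → (6, 12)
3Q: (6, 12) + (0, 8). λ = (8 - 12)/(0 - 6) ≡ 19/17 mod 23. 17⁻¹ ≡ 19 (mod 23) since 17·19 = 323 ≡ 1, so λ ≡ 16.
  x = λ² - 6 - 0 = 256 - 6 ≡ 20; y = λ·(6 - 20) - 12 ≡ 17. → (20, 17)
3Q = (20, 17).
Finally 4P + 3Q:
(3, 0) + (20, 17). λ = (17 - 0)/(20 - 3) ≡ 17/17 mod 23. 17⁻¹ ≡ 19 (mod 23) since 17·19 = 323 ≡ 1, so λ ≡ 1.
  x = λ² - 3 - 20 = 1 - 23 ≡ 1; y = λ·(3 - 1) - 0 ≡ 2. → (1, 2)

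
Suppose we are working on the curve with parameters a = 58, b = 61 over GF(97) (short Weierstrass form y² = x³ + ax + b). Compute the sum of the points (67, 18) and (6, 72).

(2, 31)

(67, 18) + (6, 72). λ = (72 - 18)/(6 - 67) ≡ 54/36 mod 97. 36⁻¹ ≡ 62 (mod 97), so λ ≡ 50.
  x = λ² - 67 - 6 = 2500 - 73 ≡ 2; y = λ·(67 - 2) - 18 ≡ 31. → (2, 31)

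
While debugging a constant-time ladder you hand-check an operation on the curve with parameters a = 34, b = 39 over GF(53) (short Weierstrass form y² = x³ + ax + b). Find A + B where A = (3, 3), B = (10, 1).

(3, 3) + (10, 1). λ = (1 - 3)/(10 - 3) ≡ 51/7 mod 53. 7⁻¹ ≡ 38 (mod 53) since 7·38 = 266 ≡ 1, so λ ≡ 30.
  x = λ² - 3 - 10 = 900 - 13 ≡ 39; y = λ·(3 - 39) - 3 ≡ 30. → (39, 30)

(39, 30)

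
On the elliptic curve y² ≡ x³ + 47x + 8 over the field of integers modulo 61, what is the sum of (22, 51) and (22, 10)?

O

The two points share x = 22 and their y-coordinates satisfy 51 + 10 ≡ 0 (mod 61), so they are inverses. Their sum is O.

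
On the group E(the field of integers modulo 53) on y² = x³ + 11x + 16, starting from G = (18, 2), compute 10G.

(2, 29)

Double-and-add on 10 = (1010)₂. Start with G = (18, 2) for the leading 1-bit.
double: tangent at (18, 2): λ = (3·18² + 11)/(2·2) ≡ 29/4. 4⁻¹ ≡ 40 (mod 53) since 4·40 = 160 ≡ 1, so λ ≡ 29·40 ≡ 47.
  x = λ² - 18 - 18 = 2209 - 36 ≡ 0; y = λ·(18 - 0) - 2 ≡ 49. → (0, 49)
double: tangent at (0, 49): λ = (3·0² + 11)/(2·49) ≡ 11/45. 45⁻¹ ≡ 33 (mod 53), so λ ≡ 11·33 ≡ 45.
  x = λ² - 0 - 0 = 2025 - 0 ≡ 11; y = λ·(0 - 11) - 49 ≡ 39. → (11, 39)
add G: (11, 39) + (18, 2). λ = (2 - 39)/(18 - 11) ≡ 16/7 mod 53. 7⁻¹ ≡ 38 (mod 53), so λ ≡ 25.
  x = λ² - 11 - 18 = 625 - 29 ≡ 13; y = λ·(11 - 13) - 39 ≡ 17. → (13, 17)
double: tangent at (13, 17): λ = (3·13² + 11)/(2·17) ≡ 41/34. 34⁻¹ ≡ 39 (mod 53) since 34·39 = 1326 ≡ 1, so λ ≡ 41·39 ≡ 9.
  x = λ² - 13 - 13 = 81 - 26 ≡ 2; y = λ·(13 - 2) - 17 ≡ 29. → (2, 29)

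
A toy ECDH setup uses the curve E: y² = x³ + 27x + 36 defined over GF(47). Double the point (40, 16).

tangent at (40, 16): λ = (3·40² + 27)/(2·16) ≡ 33/32. 32⁻¹ ≡ 25 (mod 47), so λ ≡ 33·25 ≡ 26.
  x = λ² - 40 - 40 = 676 - 80 ≡ 32; y = λ·(40 - 32) - 16 ≡ 4. → (32, 4)

(32, 4)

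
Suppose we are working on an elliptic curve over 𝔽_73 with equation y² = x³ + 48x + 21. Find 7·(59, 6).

Write G = (59, 6).
Double-and-add on 7 = (111)₂. Start with G = (59, 6) for the leading 1-bit.
double: tangent at (59, 6): λ = (3·59² + 48)/(2·6) ≡ 52/12. 12⁻¹ ≡ 67 (mod 73) since 12·67 = 804 ≡ 1, so λ ≡ 52·67 ≡ 53.
  x = λ² - 59 - 59 = 2809 - 118 ≡ 63; y = λ·(59 - 63) - 6 ≡ 1. → (63, 1)
add G: (63, 1) + (59, 6). λ = (6 - 1)/(59 - 63) ≡ 5/69 mod 73. 69⁻¹ ≡ 18 (mod 73) since 69·18 = 1242 ≡ 1, so λ ≡ 17.
  x = λ² - 63 - 59 = 289 - 122 ≡ 21; y = λ·(63 - 21) - 1 ≡ 56. → (21, 56)
double: tangent at (21, 56): λ = (3·21² + 48)/(2·56) ≡ 57/39. 39⁻¹ ≡ 15 (mod 73) since 39·15 = 585 ≡ 1, so λ ≡ 57·15 ≡ 52.
  x = λ² - 21 - 21 = 2704 - 42 ≡ 34; y = λ·(21 - 34) - 56 ≡ 71. → (34, 71)
add G: (34, 71) + (59, 6). λ = (6 - 71)/(59 - 34) ≡ 8/25 mod 73. 25⁻¹ ≡ 38 (mod 73), so λ ≡ 12.
  x = λ² - 34 - 59 = 144 - 93 ≡ 51; y = λ·(34 - 51) - 71 ≡ 17. → (51, 17)

(51, 17)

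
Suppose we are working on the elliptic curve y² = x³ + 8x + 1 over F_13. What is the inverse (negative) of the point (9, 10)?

(9, 3)

-(9, 10) = (9, -10 mod 13) = (9, 3).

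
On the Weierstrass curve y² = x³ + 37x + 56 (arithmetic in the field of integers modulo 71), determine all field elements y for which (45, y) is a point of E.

7, 64

x³ + 37x + 56 = 92846 ≡ 49 (mod 71).
Square roots of 49 mod 71: 7 and 64 (since 7² = 49 ≡ 49).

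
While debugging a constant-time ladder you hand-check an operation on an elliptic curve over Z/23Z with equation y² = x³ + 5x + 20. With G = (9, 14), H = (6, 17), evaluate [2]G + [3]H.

(4, 14)

First 2G:
Repeated addition: build up to 2G.
2G: tangent at (9, 14): λ = (3·9² + 5)/(2·14) ≡ 18/5. 5⁻¹ ≡ 14 (mod 23), so λ ≡ 18·14 ≡ 22.
  x = λ² - 9 - 9 = 484 - 18 ≡ 6; y = λ·(9 - 6) - 14 ≡ 6. → (6, 6)
2G = (6, 6).
Next 3H:
Repeated addition: build up to 3H.
2H: tangent at (6, 17): λ = (3·6² + 5)/(2·17) ≡ 21/11. 11⁻¹ ≡ 21 (mod 23), so λ ≡ 21·21 ≡ 4.
  x = λ² - 6 - 6 = 16 - 12 ≡ 4; y = λ·(6 - 4) - 17 ≡ 14. → (4, 14)
3H: (4, 14) + (6, 17). λ = (17 - 14)/(6 - 4) ≡ 3/2 mod 23. 2⁻¹ ≡ 12 (mod 23), so λ ≡ 13.
  x = λ² - 4 - 6 = 169 - 10 ≡ 21; y = λ·(4 - 21) - 14 ≡ 18. → (21, 18)
3H = (21, 18).
Finally 2G + 3H:
(6, 6) + (21, 18). λ = (18 - 6)/(21 - 6) ≡ 12/15 mod 23. 15⁻¹ ≡ 20 (mod 23), so λ ≡ 10.
  x = λ² - 6 - 21 = 100 - 27 ≡ 4; y = λ·(6 - 4) - 6 ≡ 14. → (4, 14)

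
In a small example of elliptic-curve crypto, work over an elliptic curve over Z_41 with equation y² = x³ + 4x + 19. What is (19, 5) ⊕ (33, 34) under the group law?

(14, 20)

(19, 5) + (33, 34). λ = (34 - 5)/(33 - 19) ≡ 29/14 mod 41. 14⁻¹ ≡ 3 (mod 41), so λ ≡ 5.
  x = λ² - 19 - 33 = 25 - 52 ≡ 14; y = λ·(19 - 14) - 5 ≡ 20. → (14, 20)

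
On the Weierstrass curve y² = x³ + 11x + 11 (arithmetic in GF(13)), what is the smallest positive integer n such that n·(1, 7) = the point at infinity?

2P: tangent at (1, 7): λ = (3·1² + 11)/(2·7) ≡ 1/1. 1⁻¹ ≡ 1 (mod 13), so λ ≡ 1·1 ≡ 1.
  x = λ² - 1 - 1 = 1 - 2 ≡ 12; y = λ·(1 - 12) - 7 ≡ 8. → (12, 8)
3P: (12, 8) + (1, 7). λ = (7 - 8)/(1 - 12) ≡ 12/2 mod 13. 2⁻¹ ≡ 7 (mod 13), so λ ≡ 6.
  x = λ² - 12 - 1 = 36 - 13 ≡ 10; y = λ·(12 - 10) - 8 ≡ 4. → (10, 4)
4P: (10, 4) + (1, 7). λ = (7 - 4)/(1 - 10) ≡ 3/4 mod 13. 4⁻¹ ≡ 10 (mod 13) since 4·10 = 40 ≡ 1, so λ ≡ 4.
  x = λ² - 10 - 1 = 16 - 11 ≡ 5; y = λ·(10 - 5) - 4 ≡ 3. → (5, 3)
5P: (5, 3) + (1, 7). λ = (7 - 3)/(1 - 5) ≡ 4/9 mod 13. 9⁻¹ ≡ 3 (mod 13), so λ ≡ 12.
  x = λ² - 5 - 1 = 144 - 6 ≡ 8; y = λ·(5 - 8) - 3 ≡ 0. → (8, 0)
6P: (8, 0) + (1, 7). λ = (7 - 0)/(1 - 8) ≡ 7/6 mod 13. 6⁻¹ ≡ 11 (mod 13), so λ ≡ 12.
  x = λ² - 8 - 1 = 144 - 9 ≡ 5; y = λ·(8 - 5) - 0 ≡ 10. → (5, 10)
7P: (5, 10) + (1, 7). λ = (7 - 10)/(1 - 5) ≡ 10/9 mod 13. 9⁻¹ ≡ 3 (mod 13), so λ ≡ 4.
  x = λ² - 5 - 1 = 16 - 6 ≡ 10; y = λ·(5 - 10) - 10 ≡ 9. → (10, 9)
8P: (10, 9) + (1, 7). λ = (7 - 9)/(1 - 10) ≡ 11/4 mod 13. 4⁻¹ ≡ 10 (mod 13) since 4·10 = 40 ≡ 1, so λ ≡ 6.
  x = λ² - 10 - 1 = 36 - 11 ≡ 12; y = λ·(10 - 12) - 9 ≡ 5. → (12, 5)
9P: (12, 5) + (1, 7). λ = (7 - 5)/(1 - 12) ≡ 2/2 mod 13. 2⁻¹ ≡ 7 (mod 13) since 2·7 = 14 ≡ 1, so λ ≡ 1.
  x = λ² - 12 - 1 = 1 - 13 ≡ 1; y = λ·(12 - 1) - 5 ≡ 6. → (1, 6)
10P: (1, 6) + (1, 7): same x and y₁ ≡ -y₂, so the sum is the point at infinity.
10P = the point at infinity, so the order is 10.

10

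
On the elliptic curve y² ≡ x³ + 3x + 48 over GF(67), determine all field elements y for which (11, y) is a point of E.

none

x³ + 3x + 48 = 1412 ≡ 5 (mod 67).
5 is a non-residue mod 67; no y exists.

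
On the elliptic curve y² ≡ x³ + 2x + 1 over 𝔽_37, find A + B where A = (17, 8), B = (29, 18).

(3, 16)

(17, 8) + (29, 18). λ = (18 - 8)/(29 - 17) ≡ 10/12 mod 37. 12⁻¹ ≡ 34 (mod 37), so λ ≡ 7.
  x = λ² - 17 - 29 = 49 - 46 ≡ 3; y = λ·(17 - 3) - 8 ≡ 16. → (3, 16)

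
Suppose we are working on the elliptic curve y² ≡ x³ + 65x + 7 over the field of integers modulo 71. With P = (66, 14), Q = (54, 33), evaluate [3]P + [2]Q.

(30, 42)

First 3P:
Repeated addition: build up to 3P.
2P: tangent at (66, 14): λ = (3·66² + 65)/(2·14) ≡ 69/28. 28⁻¹ ≡ 33 (mod 71), so λ ≡ 69·33 ≡ 5.
  x = λ² - 66 - 66 = 25 - 132 ≡ 35; y = λ·(66 - 35) - 14 ≡ 70. → (35, 70)
3P: (35, 70) + (66, 14). λ = (14 - 70)/(66 - 35) ≡ 15/31 mod 71. 31⁻¹ ≡ 55 (mod 71) since 31·55 = 1705 ≡ 1, so λ ≡ 44.
  x = λ² - 35 - 66 = 1936 - 101 ≡ 60; y = λ·(35 - 60) - 70 ≡ 37. → (60, 37)
3P = (60, 37).
Next 2Q:
Repeated addition: build up to 2Q.
2Q: tangent at (54, 33): λ = (3·54² + 65)/(2·33) ≡ 9/66. 66⁻¹ ≡ 14 (mod 71), so λ ≡ 9·14 ≡ 55.
  x = λ² - 54 - 54 = 3025 - 108 ≡ 6; y = λ·(54 - 6) - 33 ≡ 51. → (6, 51)
2Q = (6, 51).
Finally 3P + 2Q:
(60, 37) + (6, 51). λ = (51 - 37)/(6 - 60) ≡ 14/17 mod 71. 17⁻¹ ≡ 46 (mod 71) since 17·46 = 782 ≡ 1, so λ ≡ 5.
  x = λ² - 60 - 6 = 25 - 66 ≡ 30; y = λ·(60 - 30) - 37 ≡ 42. → (30, 42)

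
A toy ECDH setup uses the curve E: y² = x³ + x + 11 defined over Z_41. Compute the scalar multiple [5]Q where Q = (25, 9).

Repeated addition: build up to 5Q.
2Q: tangent at (25, 9): λ = (3·25² + 1)/(2·9) ≡ 31/18. 18⁻¹ ≡ 16 (mod 41), so λ ≡ 31·16 ≡ 4.
  x = λ² - 25 - 25 = 16 - 50 ≡ 7; y = λ·(25 - 7) - 9 ≡ 22. → (7, 22)
3Q: (7, 22) + (25, 9). λ = (9 - 22)/(25 - 7) ≡ 28/18 mod 41. 18⁻¹ ≡ 16 (mod 41) since 18·16 = 288 ≡ 1, so λ ≡ 38.
  x = λ² - 7 - 25 = 1444 - 32 ≡ 18; y = λ·(7 - 18) - 22 ≡ 11. → (18, 11)
4Q: (18, 11) + (25, 9). λ = (9 - 11)/(25 - 18) ≡ 39/7 mod 41. 7⁻¹ ≡ 6 (mod 41) since 7·6 = 42 ≡ 1, so λ ≡ 29.
  x = λ² - 18 - 25 = 841 - 43 ≡ 19; y = λ·(18 - 19) - 11 ≡ 1. → (19, 1)
5Q: (19, 1) + (25, 9). λ = (9 - 1)/(25 - 19) ≡ 8/6 mod 41. 6⁻¹ ≡ 7 (mod 41), so λ ≡ 15.
  x = λ² - 19 - 25 = 225 - 44 ≡ 17; y = λ·(19 - 17) - 1 ≡ 29. → (17, 29)

(17, 29)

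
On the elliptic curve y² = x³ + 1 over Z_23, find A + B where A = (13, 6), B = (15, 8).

(13, 6) + (15, 8). λ = (8 - 6)/(15 - 13) ≡ 2/2 mod 23. 2⁻¹ ≡ 12 (mod 23) since 2·12 = 24 ≡ 1, so λ ≡ 1.
  x = λ² - 13 - 15 = 1 - 28 ≡ 19; y = λ·(13 - 19) - 6 ≡ 11. → (19, 11)

(19, 11)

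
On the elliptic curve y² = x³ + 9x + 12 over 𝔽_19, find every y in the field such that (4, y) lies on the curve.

6, 13

x³ + 9x + 12 = 112 ≡ 17 (mod 19).
Square roots of 17 mod 19: 6 and 13 (since 6² = 36 ≡ 17).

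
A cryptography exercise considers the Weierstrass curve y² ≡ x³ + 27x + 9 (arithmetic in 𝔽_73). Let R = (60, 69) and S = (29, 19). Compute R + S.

(60, 69) + (29, 19). λ = (19 - 69)/(29 - 60) ≡ 23/42 mod 73. 42⁻¹ ≡ 40 (mod 73), so λ ≡ 44.
  x = λ² - 60 - 29 = 1936 - 89 ≡ 22; y = λ·(60 - 22) - 69 ≡ 70. → (22, 70)

(22, 70)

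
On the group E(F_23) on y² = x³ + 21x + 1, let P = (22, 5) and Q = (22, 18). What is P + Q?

The two points share x = 22 and their y-coordinates satisfy 5 + 18 ≡ 0 (mod 23), so they are inverses. Their sum is 𝒪.

O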